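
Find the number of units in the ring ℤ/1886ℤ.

880

First factor: 1886 = 2 × 23 × 41.
φ(2) = 2 − 1 = 1.
φ(23) = 23 − 1 = 22.
φ(41) = 41 − 1 = 40.
Since φ is multiplicative, φ(1886) = 1 · 22 · 40 = 880.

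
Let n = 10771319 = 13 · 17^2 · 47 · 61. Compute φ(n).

9008640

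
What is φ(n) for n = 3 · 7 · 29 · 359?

120288

φ(218631) = 218631 · (1 − 1/3) · (1 − 1/7) · (1 − 1/29) · (1 − 1/359)
       = 218631 · 120288/218631 = 120288.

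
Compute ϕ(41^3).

67240

φ(41^3) = 41^2·(41−1) = 1681·40 = 67240.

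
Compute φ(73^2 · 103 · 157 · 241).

20072033280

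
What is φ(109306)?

50400

Prime factorization: 109306 = 2 · 31 · 41 · 43.
φ(2) = 2 − 1 = 1.
φ(31) = 31 − 1 = 30.
φ(41) = 41 − 1 = 40.
φ(43) = 43 − 1 = 42.
φ(109306) = 1 × 30 × 40 × 42 = 50400.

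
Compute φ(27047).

24192

Factor 27047: 27047 = 17 × 37 × 43.
φ(17) = 17 − 1 = 16.
φ(37) = 37 − 1 = 36.
φ(43) = 43 − 1 = 42.
φ(27047) = 16 × 36 × 42 = 24192.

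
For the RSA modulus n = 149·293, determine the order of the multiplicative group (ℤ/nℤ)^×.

43216

φ(n) = (p − 1)(q − 1) = (149−1)(293−1) = 148·292 = 43216.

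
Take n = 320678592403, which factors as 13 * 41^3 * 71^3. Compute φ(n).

284723745600

φ(320678592403) = 320678592403 · (1 − 1/13) · (1 − 1/41) · (1 − 1/71)
       = 320678592403 · 33600/37843 = 284723745600.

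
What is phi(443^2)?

φ(196249) = 196249 · (1 − 1/443)
       = 196249 · 442/443 = 195806.

195806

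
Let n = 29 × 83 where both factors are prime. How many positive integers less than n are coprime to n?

2296

For distinct primes, φ(pq) = (p−1)(q−1) = 28 × 82 = 2296.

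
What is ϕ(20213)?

17920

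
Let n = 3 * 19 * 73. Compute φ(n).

φ(4161) = 4161 · (1 − 1/3) · (1 − 1/19) · (1 − 1/73)
       = 4161 · 2592/4161 = 2592.

2592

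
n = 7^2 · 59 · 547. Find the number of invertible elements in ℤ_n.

1330056

φ(1581377) = 1581377 · (1 − 1/7) · (1 − 1/59) · (1 − 1/547)
       = 1581377 · 190008/225911 = 1330056.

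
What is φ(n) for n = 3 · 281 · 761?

425600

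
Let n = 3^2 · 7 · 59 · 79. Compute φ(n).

162864

φ(293643) = 293643 · (1 − 1/3) · (1 − 1/7) · (1 − 1/59) · (1 − 1/79)
       = 293643 · 54288/97881 = 162864.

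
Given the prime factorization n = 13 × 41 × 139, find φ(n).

66240

φ(74087) = 74087 · (1 − 1/13) · (1 − 1/41) · (1 − 1/139)
       = 74087 · 66240/74087 = 66240.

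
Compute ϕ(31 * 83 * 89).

216480

φ(31) = 31 − 1 = 30.
φ(83) = 83 − 1 = 82.
φ(89) = 89 − 1 = 88.
Multiply: 30 · 82 · 88 = 216480.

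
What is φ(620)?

240

Prime factorization: 620 = 2^2 × 5 × 31.
φ(620) = 620 · (1 − 1/2) · (1 − 1/5) · (1 − 1/31)
       = 620 · 120/310 = 240.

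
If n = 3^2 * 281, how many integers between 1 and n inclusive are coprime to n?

φ(3^2) = 3^2 − 3^1 = 9 − 3 = 6.
φ(281) = 281 − 1 = 280.
Multiply: 6 · 280 = 1680.

1680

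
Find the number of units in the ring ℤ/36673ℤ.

First factor: 36673 = 7 * 13^2 * 31.
φ(7) = 7 − 1 = 6.
φ(13^2) = 13^2 − 13^1 = 169 − 13 = 156.
φ(31) = 31 − 1 = 30.
φ(36673) = 6 × 156 × 30 = 28080.

28080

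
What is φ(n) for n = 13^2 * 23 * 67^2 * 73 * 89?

96157062144

φ(13^2) = 13^1·(13−1) = 13·12 = 156.
φ(23) = 23 − 1 = 22.
φ(67^2) = 67^1·(67−1) = 67·66 = 4422.
φ(73) = 73 − 1 = 72.
φ(89) = 89 − 1 = 88.
φ(113364483271) = 156 × 22 × 4422 × 72 × 88 = 96157062144.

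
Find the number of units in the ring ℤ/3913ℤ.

3024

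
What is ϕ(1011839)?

Factor 1011839: 1011839 = 23 × 29 × 37 × 41.
φ(1011839) = 1011839 · (1 − 1/23) · (1 − 1/29) · (1 − 1/37) · (1 − 1/41)
       = 1011839 · 887040/1011839 = 887040.

887040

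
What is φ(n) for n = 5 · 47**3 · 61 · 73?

φ(2311619095) = 2311619095 · (1 − 1/5) · (1 − 1/47) · (1 − 1/61) · (1 − 1/73)
       = 2311619095 · 794880/1046455 = 1755889920.

1755889920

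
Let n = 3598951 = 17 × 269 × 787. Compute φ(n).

3370368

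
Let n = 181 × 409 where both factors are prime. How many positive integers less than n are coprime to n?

For distinct primes, φ(pq) = (p−1)(q−1) = 180 × 408 = 73440.

73440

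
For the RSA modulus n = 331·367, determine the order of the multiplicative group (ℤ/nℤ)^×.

120780

φ(331) = 331 − 1 = 330.
φ(367) = 367 − 1 = 366.
Since φ is multiplicative, φ(121477) = 330 · 366 = 120780.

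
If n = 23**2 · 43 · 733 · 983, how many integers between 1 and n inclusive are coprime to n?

15276447648

φ(23^2) = 23^1·(23−1) = 23·22 = 506.
φ(43) = 43 − 1 = 42.
φ(733) = 733 − 1 = 732.
φ(983) = 983 − 1 = 982.
Multiply: 506 · 42 · 732 · 982 = 15276447648.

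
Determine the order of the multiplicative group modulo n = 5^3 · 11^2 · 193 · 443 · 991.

φ(1281533823625) = 1281533823625 · (1 − 1/5) · (1 − 1/11) · (1 − 1/193) · (1 − 1/443) · (1 − 1/991)
       = 1281533823625 · 3360614400/4660122995 = 924168960000.

924168960000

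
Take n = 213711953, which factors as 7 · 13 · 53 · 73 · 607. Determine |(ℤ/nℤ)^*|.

φ(213711953) = 213711953 · (1 − 1/7) · (1 − 1/13) · (1 − 1/53) · (1 − 1/73) · (1 − 1/607)
       = 213711953 · 163358208/213711953 = 163358208.

163358208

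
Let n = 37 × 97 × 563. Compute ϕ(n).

φ(2020607) = 2020607 · (1 − 1/37) · (1 − 1/97) · (1 − 1/563)
       = 2020607 · 1942272/2020607 = 1942272.

1942272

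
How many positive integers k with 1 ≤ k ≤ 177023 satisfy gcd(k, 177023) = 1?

Prime factorization: 177023 = 7 * 11**3 * 19.
φ(177023) = 177023 · (1 − 1/7) · (1 − 1/11) · (1 − 1/19)
       = 177023 · 1080/1463 = 130680.

130680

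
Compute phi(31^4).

893730

φ(923521) = 923521 · (1 − 1/31)
       = 923521 · 30/31 = 893730.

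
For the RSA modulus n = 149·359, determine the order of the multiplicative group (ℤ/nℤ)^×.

52984

φ(pq) = (p−1)(q−1) = 148 · 358 = 52984.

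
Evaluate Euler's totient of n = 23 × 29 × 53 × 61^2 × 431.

50411961600

φ(23) = 23 − 1 = 22.
φ(29) = 29 − 1 = 28.
φ(53) = 53 − 1 = 52.
φ(61^2) = 61^1·(61−1) = 61·60 = 3660.
φ(431) = 431 − 1 = 430.
φ(56694201601) = 22 × 28 × 52 × 3660 × 430 = 50411961600.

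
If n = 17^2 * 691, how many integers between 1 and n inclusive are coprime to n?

φ(199699) = 199699 · (1 − 1/17) · (1 − 1/691)
       = 199699 · 11040/11747 = 187680.

187680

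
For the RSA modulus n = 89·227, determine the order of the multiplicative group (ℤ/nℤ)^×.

19888

φ(89) = 89 − 1 = 88.
φ(227) = 227 − 1 = 226.
Since φ is multiplicative, φ(20203) = 88 · 226 = 19888.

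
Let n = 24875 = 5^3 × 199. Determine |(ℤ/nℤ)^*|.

φ(24875) = 24875 · (1 − 1/5) · (1 − 1/199)
       = 24875 · 792/995 = 19800.

19800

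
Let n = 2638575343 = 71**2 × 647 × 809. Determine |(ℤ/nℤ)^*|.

φ(71^2) = 71^1·(71−1) = 71·70 = 4970.
φ(647) = 647 − 1 = 646.
φ(809) = 809 − 1 = 808.
Since φ is multiplicative, φ(2638575343) = 4970 · 646 · 808 = 2594180960.

2594180960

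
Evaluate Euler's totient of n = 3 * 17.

φ(51) = 51 · (1 − 1/3) · (1 − 1/17)
       = 51 · 32/51 = 32.

32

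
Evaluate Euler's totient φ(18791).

18791 = 19 · 23 · 43.
φ(19) = 19 − 1 = 18.
φ(23) = 23 − 1 = 22.
φ(43) = 43 − 1 = 42.
φ(18791) = 18 × 22 × 42 = 16632.

16632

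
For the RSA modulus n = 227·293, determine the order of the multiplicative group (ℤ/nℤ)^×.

65992

For distinct primes, φ(pq) = (p−1)(q−1) = 226 × 292 = 65992.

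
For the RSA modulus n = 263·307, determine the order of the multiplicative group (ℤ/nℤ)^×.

80172

φ(80741) = 80741 · (1 − 1/263) · (1 − 1/307)
       = 80741 · 80172/80741 = 80172.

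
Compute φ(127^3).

φ(127^3) = 127^3 − 127^2 = 2048383 − 16129 = 2032254.

2032254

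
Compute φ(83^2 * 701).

φ(83^2) = 83^1·(83−1) = 83·82 = 6806.
φ(701) = 701 − 1 = 700.
φ(4829189) = 6806 × 700 = 4764200.

4764200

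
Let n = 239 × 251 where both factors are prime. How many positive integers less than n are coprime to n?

φ(239) = 239 − 1 = 238.
φ(251) = 251 − 1 = 250.
Since φ is multiplicative, φ(59989) = 238 · 250 = 59500.

59500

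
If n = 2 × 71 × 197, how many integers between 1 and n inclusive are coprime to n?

13720

φ(2) = 2 − 1 = 1.
φ(71) = 71 − 1 = 70.
φ(197) = 197 − 1 = 196.
Multiply: 1 · 70 · 196 = 13720.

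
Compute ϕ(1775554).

First factor: 1775554 = 2 · 11^3 · 23 · 29.
φ(1775554) = 1775554 · (1 − 1/2) · (1 − 1/11) · (1 − 1/23) · (1 − 1/29)
       = 1775554 · 6160/14674 = 745360.

745360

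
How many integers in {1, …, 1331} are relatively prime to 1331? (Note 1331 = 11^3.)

1210

φ(1331) = 1331 · (1 − 1/11)
       = 1331 · 10/11 = 1210.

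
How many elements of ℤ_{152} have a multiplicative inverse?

72

Prime factorization: 152 = 2**3 × 19.
φ(2^3) = 2^3 − 2^2 = 8 − 4 = 4.
φ(19) = 19 − 1 = 18.
Multiply: 4 · 18 = 72.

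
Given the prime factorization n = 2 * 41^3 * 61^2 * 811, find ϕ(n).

φ(2) = 2 − 1 = 1.
φ(41^3) = 41^2·(41−1) = 1681·40 = 67240.
φ(61^2) = 61^1·(61−1) = 61·60 = 3660.
φ(811) = 811 − 1 = 810.
Since φ is multiplicative, φ(415970076502) = 1 · 67240 · 3660 · 810 = 199339704000.

199339704000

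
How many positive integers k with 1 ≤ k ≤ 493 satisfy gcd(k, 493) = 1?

493 = 17 × 29.
φ(493) = 493 · (1 − 1/17) · (1 − 1/29)
       = 493 · 448/493 = 448.

448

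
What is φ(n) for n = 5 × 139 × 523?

288144

φ(5) = 5 − 1 = 4.
φ(139) = 139 − 1 = 138.
φ(523) = 523 − 1 = 522.
Since φ is multiplicative, φ(363485) = 4 · 138 · 522 = 288144.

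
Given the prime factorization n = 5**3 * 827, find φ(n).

82600

φ(103375) = 103375 · (1 − 1/5) · (1 − 1/827)
       = 103375 · 3304/4135 = 82600.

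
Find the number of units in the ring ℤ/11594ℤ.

4800

Factor 11594: 11594 = 2 · 11 · 17 · 31.
φ(11594) = 11594 · (1 − 1/2) · (1 − 1/11) · (1 − 1/17) · (1 − 1/31)
       = 11594 · 4800/11594 = 4800.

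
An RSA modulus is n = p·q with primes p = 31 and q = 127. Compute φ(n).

For distinct primes, φ(pq) = (p−1)(q−1) = 30 × 126 = 3780.

3780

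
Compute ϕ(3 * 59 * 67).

7656

φ(11859) = 11859 · (1 − 1/3) · (1 − 1/59) · (1 − 1/67)
       = 11859 · 7656/11859 = 7656.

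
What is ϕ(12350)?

Factor 12350: 12350 = 2 · 5**2 · 13 · 19.
φ(2) = 2 − 1 = 1.
φ(5^2) = 5^2 − 5^1 = 25 − 5 = 20.
φ(13) = 13 − 1 = 12.
φ(19) = 19 − 1 = 18.
Since φ is multiplicative, φ(12350) = 1 · 20 · 12 · 18 = 4320.

4320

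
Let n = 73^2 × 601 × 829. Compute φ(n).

2611180800

φ(73^2) = 73^2 − 73^1 = 5329 − 73 = 5256.
φ(601) = 601 − 1 = 600.
φ(829) = 829 − 1 = 828.
Multiply: 5256 · 600 · 828 = 2611180800.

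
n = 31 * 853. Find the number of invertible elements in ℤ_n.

φ(26443) = 26443 · (1 − 1/31) · (1 − 1/853)
       = 26443 · 25560/26443 = 25560.

25560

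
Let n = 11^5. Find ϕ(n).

146410

φ(11^5) = 11^5 − 11^4 = 161051 − 14641 = 146410.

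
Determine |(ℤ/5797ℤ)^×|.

4800

Prime factorization: 5797 = 11 * 17 * 31.
φ(5797) = 5797 · (1 − 1/11) · (1 − 1/17) · (1 − 1/31)
       = 5797 · 4800/5797 = 4800.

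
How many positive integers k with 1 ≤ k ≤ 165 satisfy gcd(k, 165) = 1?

80

First factor: 165 = 3 · 5 · 11.
φ(165) = 165 · (1 − 1/3) · (1 − 1/5) · (1 − 1/11)
       = 165 · 80/165 = 80.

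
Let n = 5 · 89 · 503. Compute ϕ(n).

176704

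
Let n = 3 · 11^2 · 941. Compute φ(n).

φ(341583) = 341583 · (1 − 1/3) · (1 − 1/11) · (1 − 1/941)
       = 341583 · 18800/31053 = 206800.

206800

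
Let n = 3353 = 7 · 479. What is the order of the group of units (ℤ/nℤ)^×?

2868

φ(7) = 7 − 1 = 6.
φ(479) = 479 − 1 = 478.
Since φ is multiplicative, φ(3353) = 6 · 478 = 2868.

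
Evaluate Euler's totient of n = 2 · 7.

φ(2) = 2 − 1 = 1.
φ(7) = 7 − 1 = 6.
Since φ is multiplicative, φ(14) = 1 · 6 = 6.

6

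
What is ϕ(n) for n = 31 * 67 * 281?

φ(583637) = 583637 · (1 − 1/31) · (1 − 1/67) · (1 − 1/281)
       = 583637 · 554400/583637 = 554400.

554400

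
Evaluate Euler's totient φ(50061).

First factor: 50061 = 3 * 11 * 37 * 41.
φ(50061) = 50061 · (1 − 1/3) · (1 − 1/11) · (1 − 1/37) · (1 − 1/41)
       = 50061 · 28800/50061 = 28800.

28800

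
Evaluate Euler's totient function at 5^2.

20

φ(25) = 25 · (1 − 1/5)
       = 25 · 4/5 = 20.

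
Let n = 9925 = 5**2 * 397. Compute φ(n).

φ(5^2) = 5^2 − 5^1 = 25 − 5 = 20.
φ(397) = 397 − 1 = 396.
Since φ is multiplicative, φ(9925) = 20 · 396 = 7920.

7920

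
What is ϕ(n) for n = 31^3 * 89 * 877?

2222447040

φ(31^3) = 31^2·(31−1) = 961·30 = 28830.
φ(89) = 89 − 1 = 88.
φ(877) = 877 − 1 = 876.
Since φ is multiplicative, φ(2325276923) = 28830 · 88 · 876 = 2222447040.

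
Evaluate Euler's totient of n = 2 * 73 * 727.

52272

φ(106142) = 106142 · (1 − 1/2) · (1 − 1/73) · (1 − 1/727)
       = 106142 · 52272/106142 = 52272.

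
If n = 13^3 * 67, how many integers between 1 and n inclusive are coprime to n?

133848

φ(13^3) = 13^2·(13−1) = 169·12 = 2028.
φ(67) = 67 − 1 = 66.
Since φ is multiplicative, φ(147199) = 2028 · 66 = 133848.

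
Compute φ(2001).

Prime factorization: 2001 = 3 × 23 × 29.
φ(3) = 3 − 1 = 2.
φ(23) = 23 − 1 = 22.
φ(29) = 29 − 1 = 28.
Since φ is multiplicative, φ(2001) = 2 · 22 · 28 = 1232.

1232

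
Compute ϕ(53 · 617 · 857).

φ(28024757) = 28024757 · (1 − 1/53) · (1 − 1/617) · (1 − 1/857)
       = 28024757 · 27419392/28024757 = 27419392.

27419392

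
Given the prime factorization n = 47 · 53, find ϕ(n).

2392

φ(47) = 47 − 1 = 46.
φ(53) = 53 − 1 = 52.
φ(2491) = 46 × 52 = 2392.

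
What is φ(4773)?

Factor 4773: 4773 = 3 × 37 × 43.
φ(4773) = 4773 · (1 − 1/3) · (1 − 1/37) · (1 − 1/43)
       = 4773 · 3024/4773 = 3024.

3024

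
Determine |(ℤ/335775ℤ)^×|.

158400

335775 = 3 * 5^2 * 11^2 * 37.
φ(335775) = 335775 · (1 − 1/3) · (1 − 1/5) · (1 − 1/11) · (1 − 1/37)
       = 335775 · 2880/6105 = 158400.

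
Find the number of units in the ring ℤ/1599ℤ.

First factor: 1599 = 3 × 13 × 41.
φ(1599) = 1599 · (1 − 1/3) · (1 − 1/13) · (1 − 1/41)
       = 1599 · 960/1599 = 960.

960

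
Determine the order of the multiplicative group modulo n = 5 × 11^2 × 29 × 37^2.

φ(24019105) = 24019105 · (1 − 1/5) · (1 − 1/11) · (1 − 1/29) · (1 − 1/37)
       = 24019105 · 40320/59015 = 16410240.

16410240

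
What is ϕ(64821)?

38400

64821 = 3 · 17 · 31 · 41.
φ(64821) = 64821 · (1 − 1/3) · (1 − 1/17) · (1 − 1/31) · (1 − 1/41)
       = 64821 · 38400/64821 = 38400.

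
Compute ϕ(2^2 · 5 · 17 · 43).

5376

φ(2^2) = 2^2 − 2^1 = 4 − 2 = 2.
φ(5) = 5 − 1 = 4.
φ(17) = 17 − 1 = 16.
φ(43) = 43 − 1 = 42.
Since φ is multiplicative, φ(14620) = 2 · 4 · 16 · 42 = 5376.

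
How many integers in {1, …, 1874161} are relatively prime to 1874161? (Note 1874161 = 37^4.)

1823508

φ(37^4) = 37^3·(37−1) = 50653·36 = 1823508.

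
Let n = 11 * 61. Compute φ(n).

600

φ(11) = 11 − 1 = 10.
φ(61) = 61 − 1 = 60.
φ(671) = 10 × 60 = 600.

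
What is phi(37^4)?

1823508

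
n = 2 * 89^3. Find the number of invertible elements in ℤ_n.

φ(1409938) = 1409938 · (1 − 1/2) · (1 − 1/89)
       = 1409938 · 88/178 = 697048.

697048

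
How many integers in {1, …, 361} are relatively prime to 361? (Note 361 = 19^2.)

342

φ(361) = 361 · (1 − 1/19)
       = 361 · 18/19 = 342.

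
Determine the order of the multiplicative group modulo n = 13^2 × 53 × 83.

665184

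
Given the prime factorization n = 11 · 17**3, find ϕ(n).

46240

φ(54043) = 54043 · (1 − 1/11) · (1 − 1/17)
       = 54043 · 160/187 = 46240.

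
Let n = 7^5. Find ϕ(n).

φ(16807) = 16807 · (1 − 1/7)
       = 16807 · 6/7 = 14406.

14406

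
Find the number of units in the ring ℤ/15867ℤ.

10080

Factor 15867: 15867 = 3**2 * 41 * 43.
φ(15867) = 15867 · (1 − 1/3) · (1 − 1/41) · (1 − 1/43)
       = 15867 · 3360/5289 = 10080.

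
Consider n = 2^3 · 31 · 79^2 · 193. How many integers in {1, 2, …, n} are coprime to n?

141972480

φ(298719224) = 298719224 · (1 − 1/2) · (1 − 1/31) · (1 − 1/79) · (1 − 1/193)
       = 298719224 · 449280/945314 = 141972480.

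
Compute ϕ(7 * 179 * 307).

φ(384671) = 384671 · (1 − 1/7) · (1 − 1/179) · (1 − 1/307)
       = 384671 · 326808/384671 = 326808.

326808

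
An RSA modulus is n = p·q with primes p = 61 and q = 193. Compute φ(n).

11520

φ(n) = (p − 1)(q − 1) = (61−1)(193−1) = 60·192 = 11520.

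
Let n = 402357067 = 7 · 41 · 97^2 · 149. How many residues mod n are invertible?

330762240

φ(402357067) = 402357067 · (1 − 1/7) · (1 − 1/41) · (1 − 1/97) · (1 − 1/149)
       = 402357067 · 3409920/4148011 = 330762240.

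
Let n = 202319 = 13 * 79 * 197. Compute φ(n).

183456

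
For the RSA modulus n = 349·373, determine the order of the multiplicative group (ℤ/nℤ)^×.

φ(n) = (p − 1)(q − 1) = (349−1)(373−1) = 348·372 = 129456.

129456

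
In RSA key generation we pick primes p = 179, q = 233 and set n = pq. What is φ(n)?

41296

For distinct primes, φ(pq) = (p−1)(q−1) = 178 × 232 = 41296.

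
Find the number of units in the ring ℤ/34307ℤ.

Prime factorization: 34307 = 7 × 13**2 × 29.
φ(34307) = 34307 · (1 − 1/7) · (1 − 1/13) · (1 − 1/29)
       = 34307 · 2016/2639 = 26208.

26208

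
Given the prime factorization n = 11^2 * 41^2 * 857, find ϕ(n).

154422400

φ(11^2) = 11^1·(11−1) = 11·10 = 110.
φ(41^2) = 41^2 − 41^1 = 1681 − 41 = 1640.
φ(857) = 857 − 1 = 856.
Since φ is multiplicative, φ(174314657) = 110 · 1640 · 856 = 154422400.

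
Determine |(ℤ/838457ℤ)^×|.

838457 = 17 * 31 * 37 * 43.
φ(838457) = 838457 · (1 − 1/17) · (1 − 1/31) · (1 − 1/37) · (1 − 1/43)
       = 838457 · 725760/838457 = 725760.

725760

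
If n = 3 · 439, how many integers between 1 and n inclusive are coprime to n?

876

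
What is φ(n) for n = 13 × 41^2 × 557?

10942080

φ(13) = 13 − 1 = 12.
φ(41^2) = 41^1·(41−1) = 41·40 = 1640.
φ(557) = 557 − 1 = 556.
φ(12172121) = 12 × 1640 × 556 = 10942080.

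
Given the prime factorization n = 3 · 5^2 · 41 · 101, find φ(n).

φ(310575) = 310575 · (1 − 1/3) · (1 − 1/5) · (1 − 1/41) · (1 − 1/101)
       = 310575 · 32000/62115 = 160000.

160000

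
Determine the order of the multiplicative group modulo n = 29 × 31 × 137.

φ(123163) = 123163 · (1 − 1/29) · (1 − 1/31) · (1 − 1/137)
       = 123163 · 114240/123163 = 114240.

114240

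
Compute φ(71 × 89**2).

548240

φ(71) = 71 − 1 = 70.
φ(89^2) = 89^2 − 89^1 = 7921 − 89 = 7832.
Multiply: 70 · 7832 = 548240.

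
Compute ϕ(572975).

Factor 572975: 572975 = 5^2 · 13 · 41 · 43.
φ(572975) = 572975 · (1 − 1/5) · (1 − 1/13) · (1 − 1/41) · (1 − 1/43)
       = 572975 · 80640/114595 = 403200.

403200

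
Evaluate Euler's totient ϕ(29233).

Prime factorization: 29233 = 23 * 31 * 41.
φ(29233) = 29233 · (1 − 1/23) · (1 − 1/31) · (1 − 1/41)
       = 29233 · 26400/29233 = 26400.

26400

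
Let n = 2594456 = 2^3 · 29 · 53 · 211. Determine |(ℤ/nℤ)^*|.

1223040

φ(2594456) = 2594456 · (1 − 1/2) · (1 − 1/29) · (1 − 1/53) · (1 − 1/211)
       = 2594456 · 305760/648614 = 1223040.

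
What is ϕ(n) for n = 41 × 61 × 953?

2284800

φ(41) = 41 − 1 = 40.
φ(61) = 61 − 1 = 60.
φ(953) = 953 − 1 = 952.
Multiply: 40 · 60 · 952 = 2284800.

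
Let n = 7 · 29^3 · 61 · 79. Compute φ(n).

661227840

φ(7) = 7 − 1 = 6.
φ(29^3) = 29^3 − 29^2 = 24389 − 841 = 23548.
φ(61) = 61 − 1 = 60.
φ(79) = 79 − 1 = 78.
Multiply: 6 · 23548 · 60 · 78 = 661227840.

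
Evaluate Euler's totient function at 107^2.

11342

φ(107^2) = 107^1·(107−1) = 107·106 = 11342.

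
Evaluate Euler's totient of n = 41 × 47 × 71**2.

φ(9714007) = 9714007 · (1 − 1/41) · (1 − 1/47) · (1 − 1/71)
       = 9714007 · 128800/136817 = 9144800.

9144800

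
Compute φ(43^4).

3339294

φ(43^4) = 43^4 − 43^3 = 3418801 − 79507 = 3339294.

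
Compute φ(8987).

7560

Prime factorization: 8987 = 11 × 19 × 43.
φ(11) = 11 − 1 = 10.
φ(19) = 19 − 1 = 18.
φ(43) = 43 − 1 = 42.
Since φ is multiplicative, φ(8987) = 10 · 18 · 42 = 7560.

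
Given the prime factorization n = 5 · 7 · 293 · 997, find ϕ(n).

φ(5) = 5 − 1 = 4.
φ(7) = 7 − 1 = 6.
φ(293) = 293 − 1 = 292.
φ(997) = 997 − 1 = 996.
Since φ is multiplicative, φ(10224235) = 4 · 6 · 292 · 996 = 6979968.

6979968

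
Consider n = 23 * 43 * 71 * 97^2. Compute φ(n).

602300160

φ(23) = 23 − 1 = 22.
φ(43) = 43 − 1 = 42.
φ(71) = 71 − 1 = 70.
φ(97^2) = 97^2 − 97^1 = 9409 − 97 = 9312.
Multiply: 22 · 42 · 70 · 9312 = 602300160.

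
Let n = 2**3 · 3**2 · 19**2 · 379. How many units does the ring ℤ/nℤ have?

φ(9850968) = 9850968 · (1 − 1/2) · (1 − 1/3) · (1 − 1/19) · (1 − 1/379)
       = 9850968 · 13608/43206 = 3102624.

3102624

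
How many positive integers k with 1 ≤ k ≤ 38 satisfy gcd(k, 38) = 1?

18

Factor 38: 38 = 2 × 19.
φ(38) = 38 · (1 − 1/2) · (1 − 1/19)
       = 38 · 18/38 = 18.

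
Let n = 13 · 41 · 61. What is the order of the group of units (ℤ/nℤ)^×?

28800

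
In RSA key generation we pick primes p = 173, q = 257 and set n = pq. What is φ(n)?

44032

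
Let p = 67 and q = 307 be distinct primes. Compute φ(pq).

20196

φ(n) = (p − 1)(q − 1) = (67−1)(307−1) = 66·306 = 20196.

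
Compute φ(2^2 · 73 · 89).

12672

φ(25988) = 25988 · (1 − 1/2) · (1 − 1/73) · (1 − 1/89)
       = 25988 · 6336/12994 = 12672.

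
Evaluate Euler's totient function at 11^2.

110

φ(11^2) = 11^2 − 11^1 = 121 − 11 = 110.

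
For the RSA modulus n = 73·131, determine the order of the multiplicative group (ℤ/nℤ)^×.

9360

φ(n) = (p − 1)(q − 1) = (73−1)(131−1) = 72·130 = 9360.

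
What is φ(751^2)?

563250

φ(564001) = 564001 · (1 − 1/751)
       = 564001 · 750/751 = 563250.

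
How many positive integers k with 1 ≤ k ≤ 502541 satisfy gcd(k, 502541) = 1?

Prime factorization: 502541 = 13 · 29 · 31 · 43.
φ(502541) = 502541 · (1 − 1/13) · (1 − 1/29) · (1 − 1/31) · (1 − 1/43)
       = 502541 · 423360/502541 = 423360.

423360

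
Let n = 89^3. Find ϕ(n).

φ(89^3) = 89^2·(89−1) = 7921·88 = 697048.

697048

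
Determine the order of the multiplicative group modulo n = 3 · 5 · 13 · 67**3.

φ(58648785) = 58648785 · (1 − 1/3) · (1 − 1/5) · (1 − 1/13) · (1 − 1/67)
       = 58648785 · 6336/13065 = 28442304.

28442304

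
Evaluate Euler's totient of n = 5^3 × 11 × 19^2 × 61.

φ(30278875) = 30278875 · (1 − 1/5) · (1 − 1/11) · (1 − 1/19) · (1 − 1/61)
       = 30278875 · 43200/63745 = 20520000.

20520000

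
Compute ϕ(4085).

3024

4085 = 5 × 19 × 43.
φ(5) = 5 − 1 = 4.
φ(19) = 19 − 1 = 18.
φ(43) = 43 − 1 = 42.
φ(4085) = 4 × 18 × 42 = 3024.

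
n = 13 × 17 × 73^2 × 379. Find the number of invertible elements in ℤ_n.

381459456

φ(13) = 13 − 1 = 12.
φ(17) = 17 − 1 = 16.
φ(73^2) = 73^1·(73−1) = 73·72 = 5256.
φ(379) = 379 − 1 = 378.
Multiply: 12 · 16 · 5256 · 378 = 381459456.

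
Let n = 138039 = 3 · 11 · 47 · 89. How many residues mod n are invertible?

80960

φ(138039) = 138039 · (1 − 1/3) · (1 − 1/11) · (1 − 1/47) · (1 − 1/89)
       = 138039 · 80960/138039 = 80960.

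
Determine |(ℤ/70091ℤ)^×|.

51840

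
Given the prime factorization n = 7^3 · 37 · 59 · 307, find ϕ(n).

φ(7^3) = 7^2·(7−1) = 49·6 = 294.
φ(37) = 37 − 1 = 36.
φ(59) = 59 − 1 = 58.
φ(307) = 307 − 1 = 306.
φ(229872083) = 294 × 36 × 58 × 306 = 187844832.

187844832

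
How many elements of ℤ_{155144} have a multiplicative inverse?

67200

Prime factorization: 155144 = 2^3 × 11 × 41 × 43.
φ(155144) = 155144 · (1 − 1/2) · (1 − 1/11) · (1 − 1/41) · (1 − 1/43)
       = 155144 · 16800/38786 = 67200.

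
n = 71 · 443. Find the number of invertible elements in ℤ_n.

30940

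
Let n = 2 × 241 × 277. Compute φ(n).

66240

φ(2) = 2 − 1 = 1.
φ(241) = 241 − 1 = 240.
φ(277) = 277 − 1 = 276.
Multiply: 1 · 240 · 276 = 66240.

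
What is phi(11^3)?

1210

φ(1331) = 1331 · (1 − 1/11)
       = 1331 · 10/11 = 1210.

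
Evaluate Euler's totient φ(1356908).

First factor: 1356908 = 2**2 · 7**3 · 23 · 43.
φ(2^2) = 2^1·(2−1) = 2·1 = 2.
φ(7^3) = 7^2·(7−1) = 49·6 = 294.
φ(23) = 23 − 1 = 22.
φ(43) = 43 − 1 = 42.
Multiply: 2 · 294 · 22 · 42 = 543312.

543312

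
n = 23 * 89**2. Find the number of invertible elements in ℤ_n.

φ(182183) = 182183 · (1 − 1/23) · (1 − 1/89)
       = 182183 · 1936/2047 = 172304.

172304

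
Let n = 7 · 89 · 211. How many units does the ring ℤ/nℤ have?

110880

φ(131453) = 131453 · (1 − 1/7) · (1 − 1/89) · (1 − 1/211)
       = 131453 · 110880/131453 = 110880.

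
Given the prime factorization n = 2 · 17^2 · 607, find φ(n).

164832

φ(350846) = 350846 · (1 − 1/2) · (1 − 1/17) · (1 − 1/607)
       = 350846 · 9696/20638 = 164832.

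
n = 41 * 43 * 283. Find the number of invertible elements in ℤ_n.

φ(498929) = 498929 · (1 − 1/41) · (1 − 1/43) · (1 − 1/283)
       = 498929 · 473760/498929 = 473760.

473760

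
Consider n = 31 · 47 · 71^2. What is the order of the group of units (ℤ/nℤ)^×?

6858600

φ(31) = 31 − 1 = 30.
φ(47) = 47 − 1 = 46.
φ(71^2) = 71^1·(71−1) = 71·70 = 4970.
φ(7344737) = 30 × 46 × 4970 = 6858600.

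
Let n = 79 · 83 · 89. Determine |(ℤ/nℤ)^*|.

562848

φ(583573) = 583573 · (1 − 1/79) · (1 − 1/83) · (1 − 1/89)
       = 583573 · 562848/583573 = 562848.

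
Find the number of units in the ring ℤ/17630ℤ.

6720

First factor: 17630 = 2 * 5 * 41 * 43.
φ(2) = 2 − 1 = 1.
φ(5) = 5 − 1 = 4.
φ(41) = 41 − 1 = 40.
φ(43) = 43 − 1 = 42.
Multiply: 1 · 4 · 40 · 42 = 6720.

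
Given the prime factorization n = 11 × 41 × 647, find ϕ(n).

φ(291797) = 291797 · (1 − 1/11) · (1 − 1/41) · (1 − 1/647)
       = 291797 · 258400/291797 = 258400.

258400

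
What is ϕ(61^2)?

φ(3721) = 3721 · (1 − 1/61)
       = 3721 · 60/61 = 3660.

3660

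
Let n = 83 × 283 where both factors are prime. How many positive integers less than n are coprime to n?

For distinct primes, φ(pq) = (p−1)(q−1) = 82 × 282 = 23124.

23124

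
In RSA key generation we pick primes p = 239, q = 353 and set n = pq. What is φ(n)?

83776

φ(pq) = (p−1)(q−1) = 238 · 352 = 83776.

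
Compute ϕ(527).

527 = 17 · 31.
φ(17) = 17 − 1 = 16.
φ(31) = 31 − 1 = 30.
Multiply: 16 · 30 = 480.

480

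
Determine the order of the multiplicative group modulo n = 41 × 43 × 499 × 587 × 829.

405944421120

φ(41) = 41 − 1 = 40.
φ(43) = 43 − 1 = 42.
φ(499) = 499 − 1 = 498.
φ(587) = 587 − 1 = 586.
φ(829) = 829 − 1 = 828.
Multiply: 40 · 42 · 498 · 586 · 828 = 405944421120.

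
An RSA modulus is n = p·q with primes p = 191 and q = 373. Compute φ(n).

φ(n) = (p − 1)(q − 1) = (191−1)(373−1) = 190·372 = 70680.

70680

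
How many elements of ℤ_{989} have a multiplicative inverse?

First factor: 989 = 23 × 43.
φ(989) = 989 · (1 − 1/23) · (1 − 1/43)
       = 989 · 924/989 = 924.

924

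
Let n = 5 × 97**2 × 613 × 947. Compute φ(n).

21564804096

φ(27310139995) = 27310139995 · (1 − 1/5) · (1 − 1/97) · (1 − 1/613) · (1 − 1/947)
       = 27310139995 · 222317568/281547835 = 21564804096.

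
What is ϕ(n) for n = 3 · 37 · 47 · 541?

1788480

φ(3) = 3 − 1 = 2.
φ(37) = 37 − 1 = 36.
φ(47) = 47 − 1 = 46.
φ(541) = 541 − 1 = 540.
Multiply: 2 · 36 · 46 · 540 = 1788480.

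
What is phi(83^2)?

6806

φ(83^2) = 83^2 − 83^1 = 6889 − 83 = 6806.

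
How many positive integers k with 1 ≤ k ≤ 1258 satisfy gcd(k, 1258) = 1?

576

Factor 1258: 1258 = 2 · 17 · 37.
φ(2) = 2 − 1 = 1.
φ(17) = 17 − 1 = 16.
φ(37) = 37 − 1 = 36.
φ(1258) = 1 × 16 × 36 = 576.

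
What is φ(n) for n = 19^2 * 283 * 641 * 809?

φ(19^2) = 19^2 − 19^1 = 361 − 19 = 342.
φ(283) = 283 − 1 = 282.
φ(641) = 641 − 1 = 640.
φ(809) = 809 − 1 = 808.
Multiply: 342 · 282 · 640 · 808 = 49873121280.

49873121280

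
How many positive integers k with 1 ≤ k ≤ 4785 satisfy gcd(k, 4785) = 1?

Factor 4785: 4785 = 3 * 5 * 11 * 29.
φ(4785) = 4785 · (1 − 1/3) · (1 − 1/5) · (1 − 1/11) · (1 − 1/29)
       = 4785 · 2240/4785 = 2240.

2240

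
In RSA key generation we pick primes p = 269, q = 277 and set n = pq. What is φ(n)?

73968

φ(269) = 269 − 1 = 268.
φ(277) = 277 − 1 = 276.
φ(74513) = 268 × 276 = 73968.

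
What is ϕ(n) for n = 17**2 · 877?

φ(17^2) = 17^2 − 17^1 = 289 − 17 = 272.
φ(877) = 877 − 1 = 876.
Since φ is multiplicative, φ(253453) = 272 · 876 = 238272.

238272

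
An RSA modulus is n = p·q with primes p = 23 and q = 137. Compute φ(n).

2992

φ(pq) = (p−1)(q−1) = 22 · 136 = 2992.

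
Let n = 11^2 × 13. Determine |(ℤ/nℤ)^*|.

φ(11^2) = 11^2 − 11^1 = 121 − 11 = 110.
φ(13) = 13 − 1 = 12.
Multiply: 110 · 12 = 1320.

1320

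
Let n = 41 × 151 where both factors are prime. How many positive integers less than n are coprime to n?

6000

φ(n) = (p − 1)(q − 1) = (41−1)(151−1) = 40·150 = 6000.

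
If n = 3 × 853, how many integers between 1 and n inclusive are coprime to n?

1704

φ(3) = 3 − 1 = 2.
φ(853) = 853 − 1 = 852.
Multiply: 2 · 852 = 1704.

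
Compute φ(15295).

Prime factorization: 15295 = 5 × 7 × 19 × 23.
φ(15295) = 15295 · (1 − 1/5) · (1 − 1/7) · (1 − 1/19) · (1 − 1/23)
       = 15295 · 9504/15295 = 9504.

9504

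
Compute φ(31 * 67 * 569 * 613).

688279680

φ(724451369) = 724451369 · (1 − 1/31) · (1 − 1/67) · (1 − 1/569) · (1 − 1/613)
       = 724451369 · 688279680/724451369 = 688279680.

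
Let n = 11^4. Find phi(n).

13310

φ(14641) = 14641 · (1 − 1/11)
       = 14641 · 10/11 = 13310.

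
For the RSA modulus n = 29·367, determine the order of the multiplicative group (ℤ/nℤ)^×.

10248

φ(pq) = (p−1)(q−1) = 28 · 366 = 10248.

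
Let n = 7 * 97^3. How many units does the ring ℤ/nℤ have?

5419584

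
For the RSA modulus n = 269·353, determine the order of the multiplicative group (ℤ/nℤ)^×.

φ(pq) = (p−1)(q−1) = 268 · 352 = 94336.

94336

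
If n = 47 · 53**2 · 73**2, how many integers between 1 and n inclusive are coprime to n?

666334656

φ(703550567) = 703550567 · (1 − 1/47) · (1 − 1/53) · (1 − 1/73)
       = 703550567 · 172224/181843 = 666334656.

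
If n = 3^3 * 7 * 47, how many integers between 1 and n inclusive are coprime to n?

φ(3^3) = 3^2·(3−1) = 9·2 = 18.
φ(7) = 7 − 1 = 6.
φ(47) = 47 − 1 = 46.
φ(8883) = 18 × 6 × 46 = 4968.

4968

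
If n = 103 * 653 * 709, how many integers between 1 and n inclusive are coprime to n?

47084832

φ(47686631) = 47686631 · (1 − 1/103) · (1 − 1/653) · (1 − 1/709)
       = 47686631 · 47084832/47686631 = 47084832.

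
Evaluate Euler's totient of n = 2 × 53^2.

φ(5618) = 5618 · (1 − 1/2) · (1 − 1/53)
       = 5618 · 52/106 = 2756.

2756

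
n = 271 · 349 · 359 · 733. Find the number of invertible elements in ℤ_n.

24622781760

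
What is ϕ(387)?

Factor 387: 387 = 3**2 * 43.
φ(387) = 387 · (1 − 1/3) · (1 − 1/43)
       = 387 · 84/129 = 252.

252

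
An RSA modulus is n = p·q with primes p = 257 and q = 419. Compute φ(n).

107008

For distinct primes, φ(pq) = (p−1)(q−1) = 256 × 418 = 107008.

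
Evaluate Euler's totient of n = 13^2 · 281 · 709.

30925440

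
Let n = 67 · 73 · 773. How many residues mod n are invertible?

3668544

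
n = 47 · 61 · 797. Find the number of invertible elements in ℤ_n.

2196960

φ(2284999) = 2284999 · (1 − 1/47) · (1 − 1/61) · (1 − 1/797)
       = 2284999 · 2196960/2284999 = 2196960.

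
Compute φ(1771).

First factor: 1771 = 7 · 11 · 23.
φ(7) = 7 − 1 = 6.
φ(11) = 11 − 1 = 10.
φ(23) = 23 − 1 = 22.
Multiply: 6 · 10 · 22 = 1320.

1320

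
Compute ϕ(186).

First factor: 186 = 2 × 3 × 31.
φ(186) = 186 · (1 − 1/2) · (1 − 1/3) · (1 − 1/31)
       = 186 · 60/186 = 60.

60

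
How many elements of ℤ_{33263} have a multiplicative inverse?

First factor: 33263 = 29 × 31 × 37.
φ(29) = 29 − 1 = 28.
φ(31) = 31 − 1 = 30.
φ(37) = 37 − 1 = 36.
Since φ is multiplicative, φ(33263) = 28 · 30 · 36 = 30240.

30240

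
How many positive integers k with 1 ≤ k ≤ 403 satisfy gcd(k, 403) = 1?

360

Prime factorization: 403 = 13 · 31.
φ(13) = 13 − 1 = 12.
φ(31) = 31 − 1 = 30.
φ(403) = 12 × 30 = 360.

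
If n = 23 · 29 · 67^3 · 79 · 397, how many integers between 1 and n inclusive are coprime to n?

5637207768192

φ(6291697589323) = 6291697589323 · (1 − 1/23) · (1 − 1/29) · (1 − 1/67) · (1 − 1/79) · (1 − 1/397)
       = 6291697589323 · 1255782528/1401581107 = 5637207768192.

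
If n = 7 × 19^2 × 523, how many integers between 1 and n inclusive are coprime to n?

φ(7) = 7 − 1 = 6.
φ(19^2) = 19^1·(19−1) = 19·18 = 342.
φ(523) = 523 − 1 = 522.
φ(1321621) = 6 × 342 × 522 = 1071144.

1071144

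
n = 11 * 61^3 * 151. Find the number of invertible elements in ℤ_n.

φ(11) = 11 − 1 = 10.
φ(61^3) = 61^2·(61−1) = 3721·60 = 223260.
φ(151) = 151 − 1 = 150.
Since φ is multiplicative, φ(377015441) = 10 · 223260 · 150 = 334890000.

334890000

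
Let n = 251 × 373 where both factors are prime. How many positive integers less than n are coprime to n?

φ(n) = (p − 1)(q − 1) = (251−1)(373−1) = 250·372 = 93000.

93000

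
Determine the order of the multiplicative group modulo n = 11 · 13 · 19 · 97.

207360

φ(263549) = 263549 · (1 − 1/11) · (1 − 1/13) · (1 − 1/19) · (1 − 1/97)
       = 263549 · 207360/263549 = 207360.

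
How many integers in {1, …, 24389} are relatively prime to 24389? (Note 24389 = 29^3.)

23548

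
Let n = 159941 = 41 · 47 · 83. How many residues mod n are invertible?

φ(41) = 41 − 1 = 40.
φ(47) = 47 − 1 = 46.
φ(83) = 83 − 1 = 82.
Multiply: 40 · 46 · 82 = 150880.

150880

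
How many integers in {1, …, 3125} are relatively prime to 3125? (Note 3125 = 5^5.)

2500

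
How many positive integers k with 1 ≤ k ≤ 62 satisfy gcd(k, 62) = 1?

Factor 62: 62 = 2 * 31.
φ(2) = 2 − 1 = 1.
φ(31) = 31 − 1 = 30.
φ(62) = 1 × 30 = 30.

30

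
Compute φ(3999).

Prime factorization: 3999 = 3 × 31 × 43.
φ(3999) = 3999 · (1 − 1/3) · (1 − 1/31) · (1 − 1/43)
       = 3999 · 2520/3999 = 2520.

2520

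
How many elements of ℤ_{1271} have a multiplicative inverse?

1200

Prime factorization: 1271 = 31 × 41.
φ(1271) = 1271 · (1 − 1/31) · (1 − 1/41)
       = 1271 · 1200/1271 = 1200.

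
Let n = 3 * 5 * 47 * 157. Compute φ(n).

57408

φ(110685) = 110685 · (1 − 1/3) · (1 − 1/5) · (1 − 1/47) · (1 − 1/157)
       = 110685 · 57408/110685 = 57408.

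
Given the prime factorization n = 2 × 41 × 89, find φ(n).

3520

φ(7298) = 7298 · (1 − 1/2) · (1 − 1/41) · (1 − 1/89)
       = 7298 · 3520/7298 = 3520.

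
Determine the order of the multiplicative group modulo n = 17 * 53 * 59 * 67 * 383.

φ(17) = 17 − 1 = 16.
φ(53) = 53 − 1 = 52.
φ(59) = 59 − 1 = 58.
φ(67) = 67 − 1 = 66.
φ(383) = 383 − 1 = 382.
Multiply: 16 · 52 · 58 · 66 · 382 = 1216630272.

1216630272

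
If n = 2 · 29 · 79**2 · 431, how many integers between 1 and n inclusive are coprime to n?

φ(2) = 2 − 1 = 1.
φ(29) = 29 − 1 = 28.
φ(79^2) = 79^1·(79−1) = 79·78 = 6162.
φ(431) = 431 − 1 = 430.
Since φ is multiplicative, φ(156012518) = 1 · 28 · 6162 · 430 = 74190480.

74190480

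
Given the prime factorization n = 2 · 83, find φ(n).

φ(166) = 166 · (1 − 1/2) · (1 − 1/83)
       = 166 · 82/166 = 82.

82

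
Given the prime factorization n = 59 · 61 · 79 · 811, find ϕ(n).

φ(230584331) = 230584331 · (1 − 1/59) · (1 − 1/61) · (1 − 1/79) · (1 − 1/811)
       = 230584331 · 219866400/230584331 = 219866400.

219866400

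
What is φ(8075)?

8075 = 5^2 × 17 × 19.
φ(8075) = 8075 · (1 − 1/5) · (1 − 1/17) · (1 − 1/19)
       = 8075 · 1152/1615 = 5760.

5760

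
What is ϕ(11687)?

10080

11687 = 13 × 29 × 31.
φ(11687) = 11687 · (1 − 1/13) · (1 − 1/29) · (1 − 1/31)
       = 11687 · 10080/11687 = 10080.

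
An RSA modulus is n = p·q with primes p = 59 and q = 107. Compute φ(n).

φ(n) = (p − 1)(q − 1) = (59−1)(107−1) = 58·106 = 6148.

6148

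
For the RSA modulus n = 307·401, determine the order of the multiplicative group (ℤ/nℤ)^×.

122400

φ(pq) = (p−1)(q−1) = 306 · 400 = 122400.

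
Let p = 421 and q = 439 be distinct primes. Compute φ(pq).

φ(pq) = (p−1)(q−1) = 420 · 438 = 183960.

183960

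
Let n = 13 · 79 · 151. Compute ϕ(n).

140400

φ(155077) = 155077 · (1 − 1/13) · (1 − 1/79) · (1 − 1/151)
       = 155077 · 140400/155077 = 140400.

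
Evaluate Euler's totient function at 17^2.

272

φ(289) = 289 · (1 − 1/17)
       = 289 · 16/17 = 272.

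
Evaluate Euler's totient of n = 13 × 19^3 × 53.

4054752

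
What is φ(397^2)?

157212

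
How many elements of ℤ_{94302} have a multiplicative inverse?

Prime factorization: 94302 = 2 · 3^2 · 13^2 · 31.
φ(94302) = 94302 · (1 − 1/2) · (1 − 1/3) · (1 − 1/13) · (1 − 1/31)
       = 94302 · 720/2418 = 28080.

28080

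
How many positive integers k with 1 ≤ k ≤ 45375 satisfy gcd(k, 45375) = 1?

45375 = 3 × 5**3 × 11**2.
φ(3) = 3 − 1 = 2.
φ(5^3) = 5^2·(5−1) = 25·4 = 100.
φ(11^2) = 11^1·(11−1) = 11·10 = 110.
φ(45375) = 2 × 100 × 110 = 22000.

22000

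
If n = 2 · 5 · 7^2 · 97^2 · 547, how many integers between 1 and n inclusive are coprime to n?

854171136

φ(2) = 2 − 1 = 1.
φ(5) = 5 − 1 = 4.
φ(7^2) = 7^1·(7−1) = 7·6 = 42.
φ(97^2) = 97^2 − 97^1 = 9409 − 97 = 9312.
φ(547) = 547 − 1 = 546.
φ(2521894270) = 1 × 4 × 42 × 9312 × 546 = 854171136.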